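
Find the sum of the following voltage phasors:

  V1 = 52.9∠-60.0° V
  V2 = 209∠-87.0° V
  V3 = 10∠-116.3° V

Step 1 — Convert each phasor to rectangular form:
  V1 = 52.9·(cos(-60.0°) + j·sin(-60.0°)) = 26.45 - j45.81 V
  V2 = 209·(cos(-87.0°) + j·sin(-87.0°)) = 10.94 - j208.7 V
  V3 = 10·(cos(-116.3°) + j·sin(-116.3°)) = -4.431 - j8.965 V
Step 2 — Sum components: V_total = 32.96 - j263.5 V.
Step 3 — Convert to polar: |V_total| = 265.5 V, ∠V_total = -82.9°.

V_total = 265.5∠-82.9° V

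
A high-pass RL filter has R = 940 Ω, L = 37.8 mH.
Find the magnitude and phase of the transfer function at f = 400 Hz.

Step 1 — Angular frequency: ω = 2π·400 = 2513 rad/s.
Step 2 — Transfer function: H(jω) = jωL/(R + jωL).
Step 3 — Numerator jωL = j·95; denominator R + jωL = 940 + j95.
Step 4 — H = 0.01011 + j0.1.
Step 5 — Magnitude: |H| = 0.1006 (-20.0 dB); phase: φ = 84.2°.

|H| = 0.1006 (-20.0 dB), φ = 84.2°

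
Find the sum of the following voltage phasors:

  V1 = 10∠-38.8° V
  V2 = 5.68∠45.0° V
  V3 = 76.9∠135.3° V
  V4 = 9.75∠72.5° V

Step 1 — Convert each phasor to rectangular form:
  V1 = 10·(cos(-38.8°) + j·sin(-38.8°)) = 7.793 - j6.266 V
  V2 = 5.68·(cos(45.0°) + j·sin(45.0°)) = 4.016 + j4.016 V
  V3 = 76.9·(cos(135.3°) + j·sin(135.3°)) = -54.66 + j54.09 V
  V4 = 9.75·(cos(72.5°) + j·sin(72.5°)) = 2.932 + j9.299 V
Step 2 — Sum components: V_total = -39.92 + j61.14 V.
Step 3 — Convert to polar: |V_total| = 73.02 V, ∠V_total = 123.1°.

V_total = 73.02∠123.1° V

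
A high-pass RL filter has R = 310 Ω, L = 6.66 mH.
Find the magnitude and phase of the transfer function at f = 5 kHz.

Step 1 — Angular frequency: ω = 2π·5000 = 3.142e+04 rad/s.
Step 2 — Transfer function: H(jω) = jωL/(R + jωL).
Step 3 — Numerator jωL = j·209.2; denominator R + jωL = 310 + j209.2.
Step 4 — H = 0.313 + j0.4637.
Step 5 — Magnitude: |H| = 0.5594 (-5.0 dB); phase: φ = 56.0°.

|H| = 0.5594 (-5.0 dB), φ = 56.0°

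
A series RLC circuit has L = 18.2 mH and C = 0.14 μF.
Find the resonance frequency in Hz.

Step 1 — Resonance condition Im(Z)=0 gives ω₀ = 1/√(LC).
Step 2 — ω₀ = 1/√(0.0182·1.4e-07) = 1.981e+04 rad/s.
Step 3 — f₀ = ω₀/(2π) = 3153 Hz.

f₀ = 3153 Hz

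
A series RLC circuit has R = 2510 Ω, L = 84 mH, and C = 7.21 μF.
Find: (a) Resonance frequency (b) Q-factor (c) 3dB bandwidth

Step 1 — Resonance condition Im(Z)=0 gives ω₀ = 1/√(LC).
Step 2 — ω₀ = 1/√(0.084·7.21e-06) = 1285 rad/s.
Step 3 — f₀ = ω₀/(2π) = 204.5 Hz.
Step 4 — Series Q: Q = ω₀L/R = 1285·0.084/2510 = 0.043.
Step 5 — 3dB bandwidth: Δω = ω₀/Q = 2.988e+04 rad/s; BW = Δω/(2π) = 4756 Hz.

(a) f₀ = 204.5 Hz  (b) Q = 0.043  (c) BW = 4756 Hz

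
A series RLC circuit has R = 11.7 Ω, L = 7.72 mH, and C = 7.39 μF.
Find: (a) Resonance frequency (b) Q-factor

Step 1 — Resonance condition Im(Z)=0 gives ω₀ = 1/√(LC).
Step 2 — ω₀ = 1/√(0.00772·7.39e-06) = 4187 rad/s.
Step 3 — f₀ = ω₀/(2π) = 666.3 Hz.
Step 4 — Series Q: Q = ω₀L/R = 4187·0.00772/11.7 = 2.762.

(a) f₀ = 666.3 Hz  (b) Q = 2.762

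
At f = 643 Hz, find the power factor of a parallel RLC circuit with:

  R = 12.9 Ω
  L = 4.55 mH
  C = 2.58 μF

Step 1 — Angular frequency: ω = 2π·f = 2π·643 = 4040 rad/s.
Step 2 — Component impedances:
  R: Z = R = 12.9 Ω
  L: Z = jωL = j·4040·0.00455 = 0 + j18.38 Ω
  C: Z = 1/(jωC) = -j/(ω·C) = 0 - j95.94 Ω
Step 3 — Parallel combination: 1/Z_total = 1/R + 1/L + 1/C; Z_total = 9.759 + j5.536 Ω = 11.22∠29.6° Ω.
Step 4 — Power factor: PF = cos(φ) = Re(Z)/|Z| = 9.759/11.22 = 0.8698.
Step 5 — Type: Im(Z) = 5.536 ⇒ lagging (phase φ = 29.6°).

PF = 0.8698 (lagging, φ = 29.6°)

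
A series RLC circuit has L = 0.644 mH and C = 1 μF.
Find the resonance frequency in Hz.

Step 1 — Resonance condition Im(Z)=0 gives ω₀ = 1/√(LC).
Step 2 — ω₀ = 1/√(0.000644·1e-06) = 3.941e+04 rad/s.
Step 3 — f₀ = ω₀/(2π) = 6272 Hz.

f₀ = 6272 Hz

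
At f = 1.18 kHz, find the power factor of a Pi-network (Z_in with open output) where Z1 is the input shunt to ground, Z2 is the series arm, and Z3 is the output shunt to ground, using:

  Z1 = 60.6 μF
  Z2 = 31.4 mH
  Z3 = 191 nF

Step 1 — Angular frequency: ω = 2π·f = 2π·1180 = 7414 rad/s.
Step 2 — Component impedances:
  Z1: Z = 1/(jωC) = -j/(ω·C) = 0 - j2.226 Ω
  Z2: Z = jωL = j·7414·0.0314 = 0 + j232.8 Ω
  Z3: Z = 1/(jωC) = -j/(ω·C) = 0 - j706.2 Ω
Step 3 — With open output, the series arm Z2 and the output shunt Z3 appear in series to ground: Z2 + Z3 = 0 - j473.4 Ω.
Step 4 — Parallel with input shunt Z1: Z_in = Z1 || (Z2 + Z3) = 0 - j2.215 Ω = 2.215∠-90.0° Ω.
Step 5 — Power factor: PF = cos(φ) = Re(Z)/|Z| = 0/2.215 = 0.
Step 6 — Type: Im(Z) = -2.215 ⇒ leading (phase φ = -90.0°).

PF = 0 (leading, φ = -90.0°)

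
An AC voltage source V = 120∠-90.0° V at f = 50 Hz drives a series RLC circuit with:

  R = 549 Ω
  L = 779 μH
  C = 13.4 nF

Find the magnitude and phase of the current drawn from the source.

Step 1 — Angular frequency: ω = 2π·f = 2π·50 = 314.2 rad/s.
Step 2 — Component impedances:
  R: Z = R = 549 Ω
  L: Z = jωL = j·314.2·0.000779 = 0 + j0.2447 Ω
  C: Z = 1/(jωC) = -j/(ω·C) = 0 - j2.375e+05 Ω
Step 3 — Series combination: Z_total = R + L + C = 549 - j2.375e+05 Ω = 2.375e+05∠-89.9° Ω.
Step 4 — Source phasor: V = 120∠-90.0° V = 0 - j120 V.
Step 5 — Ohm's law: I = V / Z_total = (0 - j120) / (549 - j2.375e+05) = 0.0005052 - j1.168e-06 A.
Step 6 — Convert to polar: |I| = 0.0005052 A, ∠I = -0.1°.

I = 0.0005052∠-0.1° A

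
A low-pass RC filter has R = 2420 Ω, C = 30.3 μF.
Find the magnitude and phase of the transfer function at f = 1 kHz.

Step 1 — Angular frequency: ω = 2π·1000 = 6283 rad/s.
Step 2 — Transfer function: H(jω) = 1/(1 + jωRC).
Step 3 — Denominator: 1 + jωRC = 1 + j·6283·2420·3.03e-05 = 1 + j460.7.
Step 4 — H = 4.711e-06 - j0.002171.
Step 5 — Magnitude: |H| = 0.002171 (-53.3 dB); phase: φ = -89.9°.

|H| = 0.002171 (-53.3 dB), φ = -89.9°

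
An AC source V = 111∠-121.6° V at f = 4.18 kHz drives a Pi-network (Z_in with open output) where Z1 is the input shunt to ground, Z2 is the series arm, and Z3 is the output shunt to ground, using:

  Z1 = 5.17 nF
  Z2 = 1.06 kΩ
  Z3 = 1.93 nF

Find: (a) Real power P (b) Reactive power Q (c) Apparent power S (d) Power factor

Step 1 — Angular frequency: ω = 2π·f = 2π·4180 = 2.626e+04 rad/s.
Step 2 — Component impedances:
  Z1: Z = 1/(jωC) = -j/(ω·C) = 0 - j7365 Ω
  Z2: Z = R = 1060 Ω
  Z3: Z = 1/(jωC) = -j/(ω·C) = 0 - j1.973e+04 Ω
Step 3 — With open output, the series arm Z2 and the output shunt Z3 appear in series to ground: Z2 + Z3 = 1060 - j1.973e+04 Ω.
Step 4 — Parallel with input shunt Z1: Z_in = Z1 || (Z2 + Z3) = 78.21 - j5366 Ω = 5366∠-89.2° Ω.
Step 5 — Source phasor: V = 111∠-121.6° V = -58.16 - j94.54 V.
Step 6 — Current: I = V / Z = 0.01746 - j0.01109 A = 0.02068∠-32.4° A.
Step 7 — Complex power: S = V·I* = 0.03346 - j2.296 VA.
Step 8 — Real power: P = Re(S) = 0.03346 W.
Step 9 — Reactive power: Q = Im(S) = -2.296 VAR.
Step 10 — Apparent power: |S| = 2.296 VA.
Step 11 — Power factor: PF = P/|S| = 0.01457 (leading).

(a) P = 0.03346 W  (b) Q = -2.296 VAR  (c) S = 2.296 VA  (d) PF = 0.01457 (leading)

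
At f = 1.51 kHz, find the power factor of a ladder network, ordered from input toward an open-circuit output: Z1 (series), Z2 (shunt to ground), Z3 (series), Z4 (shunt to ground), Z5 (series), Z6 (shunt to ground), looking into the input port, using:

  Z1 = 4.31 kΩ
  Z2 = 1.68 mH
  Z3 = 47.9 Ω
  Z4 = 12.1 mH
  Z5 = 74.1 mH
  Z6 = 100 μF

Step 1 — Angular frequency: ω = 2π·f = 2π·1510 = 9488 rad/s.
Step 2 — Component impedances:
  Z1: Z = R = 4310 Ω
  Z2: Z = jωL = j·9488·0.00168 = 0 + j15.94 Ω
  Z3: Z = R = 47.9 Ω
  Z4: Z = jωL = j·9488·0.0121 = 0 + j114.8 Ω
  Z5: Z = jωL = j·9488·0.0741 = 0 + j703 Ω
  Z6: Z = 1/(jωC) = -j/(ω·C) = 0 - j1.054 Ω
Step 3 — Ladder network (open output): work backward from the far end, alternating series and parallel combinations. Z_in = 4311 + j14.05 Ω = 4311∠0.2° Ω.
Step 4 — Power factor: PF = cos(φ) = Re(Z)/|Z| = 4311/4311 = 1.
Step 5 — Type: Im(Z) = 14.05 ⇒ lagging (phase φ = 0.2°).

PF = 1 (lagging, φ = 0.2°)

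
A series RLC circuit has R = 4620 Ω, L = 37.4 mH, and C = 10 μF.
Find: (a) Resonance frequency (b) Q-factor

Step 1 — Resonance condition Im(Z)=0 gives ω₀ = 1/√(LC).
Step 2 — ω₀ = 1/√(0.0374·1e-05) = 1635 rad/s.
Step 3 — f₀ = ω₀/(2π) = 260.2 Hz.
Step 4 — Series Q: Q = ω₀L/R = 1635·0.0374/4620 = 0.01324.

(a) f₀ = 260.2 Hz  (b) Q = 0.01324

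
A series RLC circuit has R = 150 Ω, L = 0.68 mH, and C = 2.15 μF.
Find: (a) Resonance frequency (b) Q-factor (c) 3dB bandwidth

Step 1 — Resonance condition Im(Z)=0 gives ω₀ = 1/√(LC).
Step 2 — ω₀ = 1/√(0.00068·2.15e-06) = 2.615e+04 rad/s.
Step 3 — f₀ = ω₀/(2π) = 4162 Hz.
Step 4 — Series Q: Q = ω₀L/R = 2.615e+04·0.00068/150 = 0.1186.
Step 5 — 3dB bandwidth: Δω = ω₀/Q = 2.206e+05 rad/s; BW = Δω/(2π) = 3.511e+04 Hz.

(a) f₀ = 4162 Hz  (b) Q = 0.1186  (c) BW = 3.511e+04 Hz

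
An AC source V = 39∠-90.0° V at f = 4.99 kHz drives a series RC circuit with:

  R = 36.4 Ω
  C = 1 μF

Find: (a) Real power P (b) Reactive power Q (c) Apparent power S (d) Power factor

Step 1 — Angular frequency: ω = 2π·f = 2π·4990 = 3.135e+04 rad/s.
Step 2 — Component impedances:
  R: Z = R = 36.4 Ω
  C: Z = 1/(jωC) = -j/(ω·C) = 0 - j31.89 Ω
Step 3 — Series combination: Z_total = R + C = 36.4 - j31.89 Ω = 48.4∠-41.2° Ω.
Step 4 — Source phasor: V = 39∠-90.0° V = 0 - j39 V.
Step 5 — Current: I = V / Z = 0.5311 - j0.6061 A = 0.8058∠-48.8° A.
Step 6 — Complex power: S = V·I* = 23.64 - j20.71 VA.
Step 7 — Real power: P = Re(S) = 23.64 W.
Step 8 — Reactive power: Q = Im(S) = -20.71 VAR.
Step 9 — Apparent power: |S| = 31.43 VA.
Step 10 — Power factor: PF = P/|S| = 0.7521 (leading).

(a) P = 23.64 W  (b) Q = -20.71 VAR  (c) S = 31.43 VA  (d) PF = 0.7521 (leading)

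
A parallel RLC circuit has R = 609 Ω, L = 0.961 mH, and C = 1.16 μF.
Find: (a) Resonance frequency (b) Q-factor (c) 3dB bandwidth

Step 1 — Resonance: ω₀ = 1/√(LC) = 1/√(0.000961·1.16e-06) = 2.995e+04 rad/s.
Step 2 — f₀ = ω₀/(2π) = 4767 Hz.
Step 3 — Parallel Q: Q = R/(ω₀L) = 609/(2.995e+04·0.000961) = 21.16.
Step 4 — Bandwidth: Δω = ω₀/Q = 1416 rad/s; BW = Δω/(2π) = 225.3 Hz.

(a) f₀ = 4767 Hz  (b) Q = 21.16  (c) BW = 225.3 Hz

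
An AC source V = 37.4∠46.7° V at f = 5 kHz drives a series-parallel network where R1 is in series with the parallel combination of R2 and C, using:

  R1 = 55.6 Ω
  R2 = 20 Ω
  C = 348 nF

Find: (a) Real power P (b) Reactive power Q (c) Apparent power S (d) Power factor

Step 1 — Angular frequency: ω = 2π·f = 2π·5000 = 3.142e+04 rad/s.
Step 2 — Component impedances:
  R1: Z = R = 55.6 Ω
  R2: Z = R = 20 Ω
  C: Z = 1/(jωC) = -j/(ω·C) = 0 - j91.47 Ω
Step 3 — Parallel branch: R2 || C = 1/(1/R2 + 1/C) = 19.09 - j4.174 Ω.
Step 4 — Series with R1: Z_total = R1 + (R2 || C) = 74.69 - j4.174 Ω = 74.8∠-3.2° Ω.
Step 5 — Source phasor: V = 37.4∠46.7° V = 25.65 + j27.22 V.
Step 6 — Current: I = V / Z = 0.3221 + j0.3824 A = 0.5∠49.9° A.
Step 7 — Complex power: S = V·I* = 18.67 - j1.043 VA.
Step 8 — Real power: P = Re(S) = 18.67 W.
Step 9 — Reactive power: Q = Im(S) = -1.043 VAR.
Step 10 — Apparent power: |S| = 18.7 VA.
Step 11 — Power factor: PF = P/|S| = 0.9984 (leading).

(a) P = 18.67 W  (b) Q = -1.043 VAR  (c) S = 18.7 VA  (d) PF = 0.9984 (leading)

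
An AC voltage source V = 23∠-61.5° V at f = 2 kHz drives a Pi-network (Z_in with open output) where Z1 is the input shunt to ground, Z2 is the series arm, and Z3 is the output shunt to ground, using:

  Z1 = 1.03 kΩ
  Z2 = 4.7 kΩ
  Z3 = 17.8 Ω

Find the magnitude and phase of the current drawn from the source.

Step 1 — Angular frequency: ω = 2π·f = 2π·2000 = 1.257e+04 rad/s.
Step 2 — Component impedances:
  Z1: Z = R = 1030 Ω
  Z2: Z = R = 4700 Ω
  Z3: Z = R = 17.8 Ω
Step 3 — With open output, the series arm Z2 and the output shunt Z3 appear in series to ground: Z2 + Z3 = 4718 Ω.
Step 4 — Parallel with input shunt Z1: Z_in = Z1 || (Z2 + Z3) = 845.4 Ω = 845.4∠0.0° Ω.
Step 5 — Source phasor: V = 23∠-61.5° V = 10.97 - j20.21 V.
Step 6 — Ohm's law: I = V / Z_total = (10.97 - j20.21) / (845.4) = 0.01298 - j0.02391 A.
Step 7 — Convert to polar: |I| = 0.02721 A, ∠I = -61.5°.

I = 0.02721∠-61.5° A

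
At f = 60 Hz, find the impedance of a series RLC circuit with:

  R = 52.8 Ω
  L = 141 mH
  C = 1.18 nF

Step 1 — Angular frequency: ω = 2π·f = 2π·60 = 377 rad/s.
Step 2 — Component impedances:
  R: Z = R = 52.8 Ω
  L: Z = jωL = j·377·0.141 = 0 + j53.16 Ω
  C: Z = 1/(jωC) = -j/(ω·C) = 0 - j2.248e+06 Ω
Step 3 — Series combination: Z_total = R + L + C = 52.8 - j2.248e+06 Ω = 2.248e+06∠-90.0° Ω.

Z = 52.8 - j2.248e+06 Ω = 2.248e+06∠-90.0° Ω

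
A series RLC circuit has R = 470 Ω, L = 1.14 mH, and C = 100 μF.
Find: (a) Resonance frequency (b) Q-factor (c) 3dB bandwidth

Step 1 — Resonance condition Im(Z)=0 gives ω₀ = 1/√(LC).
Step 2 — ω₀ = 1/√(0.00114·0.0001) = 2962 rad/s.
Step 3 — f₀ = ω₀/(2π) = 471.4 Hz.
Step 4 — Series Q: Q = ω₀L/R = 2962·0.00114/470 = 0.007184.
Step 5 — 3dB bandwidth: Δω = ω₀/Q = 4.123e+05 rad/s; BW = Δω/(2π) = 6.562e+04 Hz.

(a) f₀ = 471.4 Hz  (b) Q = 0.007184  (c) BW = 6.562e+04 Hz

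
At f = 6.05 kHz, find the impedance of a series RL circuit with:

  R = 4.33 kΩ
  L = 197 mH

Step 1 — Angular frequency: ω = 2π·f = 2π·6050 = 3.801e+04 rad/s.
Step 2 — Component impedances:
  R: Z = R = 4330 Ω
  L: Z = jωL = j·3.801e+04·0.197 = 0 + j7489 Ω
Step 3 — Series combination: Z_total = R + L = 4330 + j7489 Ω = 8650∠60.0° Ω.

Z = 4330 + j7489 Ω = 8650∠60.0° Ω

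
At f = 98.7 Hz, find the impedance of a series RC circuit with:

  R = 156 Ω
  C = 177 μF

Step 1 — Angular frequency: ω = 2π·f = 2π·98.7 = 620.2 rad/s.
Step 2 — Component impedances:
  R: Z = R = 156 Ω
  C: Z = 1/(jωC) = -j/(ω·C) = 0 - j9.11 Ω
Step 3 — Series combination: Z_total = R + C = 156 - j9.11 Ω = 156.3∠-3.3° Ω.

Z = 156 - j9.11 Ω = 156.3∠-3.3° Ω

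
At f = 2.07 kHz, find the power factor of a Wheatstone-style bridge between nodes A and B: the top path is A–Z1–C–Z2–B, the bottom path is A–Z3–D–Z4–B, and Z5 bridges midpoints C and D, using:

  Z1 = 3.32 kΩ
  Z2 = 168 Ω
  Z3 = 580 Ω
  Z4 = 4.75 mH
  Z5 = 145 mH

Step 1 — Angular frequency: ω = 2π·f = 2π·2070 = 1.301e+04 rad/s.
Step 2 — Component impedances:
  Z1: Z = R = 3320 Ω
  Z2: Z = R = 168 Ω
  Z3: Z = R = 580 Ω
  Z4: Z = jωL = j·1.301e+04·0.00475 = 0 + j61.78 Ω
  Z5: Z = jωL = j·1.301e+04·0.145 = 0 + j1886 Ω
Step 3 — Bridge requires nodal analysis (the Z5 bridge couples midpoints C and D, so the two paths cannot be reduced to a simple series/parallel combination). Setting node B to ground and injecting 1 A at node A, the 3-node admittance system at A, C, D solves to V_A = Z_AB = 499.3 + j44.47 Ω = 501.3∠5.1° Ω.
Step 4 — Power factor: PF = cos(φ) = Re(Z)/|Z| = 499.29/501.26 = 0.9961.
Step 5 — Type: Im(Z) = 44.47 ⇒ lagging (phase φ = 5.1°).

PF = 0.9961 (lagging, φ = 5.1°)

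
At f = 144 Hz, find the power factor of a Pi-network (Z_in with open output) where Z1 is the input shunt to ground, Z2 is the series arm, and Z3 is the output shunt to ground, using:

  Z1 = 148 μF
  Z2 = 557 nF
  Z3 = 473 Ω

Step 1 — Angular frequency: ω = 2π·f = 2π·144 = 904.8 rad/s.
Step 2 — Component impedances:
  Z1: Z = 1/(jωC) = -j/(ω·C) = 0 - j7.468 Ω
  Z2: Z = 1/(jωC) = -j/(ω·C) = 0 - j1984 Ω
  Z3: Z = R = 473 Ω
Step 3 — With open output, the series arm Z2 and the output shunt Z3 appear in series to ground: Z2 + Z3 = 473 - j1984 Ω.
Step 4 — Parallel with input shunt Z1: Z_in = Z1 || (Z2 + Z3) = 0.006294 - j7.441 Ω = 7.441∠-90.0° Ω.
Step 5 — Power factor: PF = cos(φ) = Re(Z)/|Z| = 0.006294/7.441 = 0.0008459.
Step 6 — Type: Im(Z) = -7.441 ⇒ leading (phase φ = -90.0°).

PF = 0.0008459 (leading, φ = -90.0°)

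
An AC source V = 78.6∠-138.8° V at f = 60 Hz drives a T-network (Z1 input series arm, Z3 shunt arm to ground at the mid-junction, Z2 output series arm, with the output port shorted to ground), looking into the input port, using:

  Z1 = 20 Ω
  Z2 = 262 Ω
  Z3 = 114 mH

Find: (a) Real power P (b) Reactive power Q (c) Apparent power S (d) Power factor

Step 1 — Angular frequency: ω = 2π·f = 2π·60 = 377 rad/s.
Step 2 — Component impedances:
  Z1: Z = R = 20 Ω
  Z2: Z = R = 262 Ω
  Z3: Z = jωL = j·377·0.114 = 0 + j42.98 Ω
Step 3 — With the output port shorted to ground, the output series arm Z2 runs from the junction to ground; the shunt arm Z3 also runs from the junction to ground. They appear in parallel: Z3 || Z2 = 6.865 + j41.85 Ω.
Step 4 — Series with input arm Z1: Z_in = Z1 + (Z3 || Z2) = 26.86 + j41.85 Ω = 49.73∠57.3° Ω.
Step 5 — Source phasor: V = 78.6∠-138.8° V = -59.14 - j51.77 V.
Step 6 — Current: I = V / Z = -1.518 + j0.4384 A = 1.58∠163.9° A.
Step 7 — Complex power: S = V·I* = 67.11 + j104.5 VA.
Step 8 — Real power: P = Re(S) = 67.11 W.
Step 9 — Reactive power: Q = Im(S) = 104.5 VAR.
Step 10 — Apparent power: |S| = 124.2 VA.
Step 11 — Power factor: PF = P/|S| = 0.5402 (lagging).

(a) P = 67.11 W  (b) Q = 104.5 VAR  (c) S = 124.2 VA  (d) PF = 0.5402 (lagging)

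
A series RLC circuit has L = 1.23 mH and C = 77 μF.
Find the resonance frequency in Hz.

Step 1 — Resonance condition Im(Z)=0 gives ω₀ = 1/√(LC).
Step 2 — ω₀ = 1/√(0.00123·7.7e-05) = 3249 rad/s.
Step 3 — f₀ = ω₀/(2π) = 517.2 Hz.

f₀ = 517.2 Hz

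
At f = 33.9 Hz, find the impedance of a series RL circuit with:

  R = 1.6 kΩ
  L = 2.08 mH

Step 1 — Angular frequency: ω = 2π·f = 2π·33.9 = 213 rad/s.
Step 2 — Component impedances:
  R: Z = R = 1600 Ω
  L: Z = jωL = j·213·0.00208 = 0 + j0.443 Ω
Step 3 — Series combination: Z_total = R + L = 1600 + j0.443 Ω = 1600∠0.0° Ω.

Z = 1600 + j0.443 Ω = 1600∠0.0° Ω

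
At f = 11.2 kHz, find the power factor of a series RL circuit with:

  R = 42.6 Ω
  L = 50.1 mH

Step 1 — Angular frequency: ω = 2π·f = 2π·1.12e+04 = 7.037e+04 rad/s.
Step 2 — Component impedances:
  R: Z = R = 42.6 Ω
  L: Z = jωL = j·7.037e+04·0.0501 = 0 + j3526 Ω
Step 3 — Series combination: Z_total = R + L = 42.6 + j3526 Ω = 3526∠89.3° Ω.
Step 4 — Power factor: PF = cos(φ) = Re(Z)/|Z| = 42.6/3526 = 0.01208.
Step 5 — Type: Im(Z) = 3526 ⇒ lagging (phase φ = 89.3°).

PF = 0.01208 (lagging, φ = 89.3°)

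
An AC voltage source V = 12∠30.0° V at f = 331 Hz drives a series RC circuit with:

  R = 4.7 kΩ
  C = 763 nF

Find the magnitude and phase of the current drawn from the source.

Step 1 — Angular frequency: ω = 2π·f = 2π·331 = 2080 rad/s.
Step 2 — Component impedances:
  R: Z = R = 4700 Ω
  C: Z = 1/(jωC) = -j/(ω·C) = 0 - j630.2 Ω
Step 3 — Series combination: Z_total = R + C = 4700 - j630.2 Ω = 4742∠-7.6° Ω.
Step 4 — Source phasor: V = 12∠30.0° V = 10.39 + j6 V.
Step 5 — Ohm's law: I = V / Z_total = (10.39 + j6) / (4700 - j630.2) = 0.002004 + j0.001545 A.
Step 6 — Convert to polar: |I| = 0.002531 A, ∠I = 37.6°.

I = 0.002531∠37.6° A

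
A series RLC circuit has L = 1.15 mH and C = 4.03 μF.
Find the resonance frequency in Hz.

Step 1 — Resonance condition Im(Z)=0 gives ω₀ = 1/√(LC).
Step 2 — ω₀ = 1/√(0.00115·4.03e-06) = 1.469e+04 rad/s.
Step 3 — f₀ = ω₀/(2π) = 2338 Hz.

f₀ = 2338 Hz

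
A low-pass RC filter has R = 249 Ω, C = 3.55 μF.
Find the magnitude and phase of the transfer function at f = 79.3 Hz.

Step 1 — Angular frequency: ω = 2π·79.3 = 498.3 rad/s.
Step 2 — Transfer function: H(jω) = 1/(1 + jωRC).
Step 3 — Denominator: 1 + jωRC = 1 + j·498.3·249·3.55e-06 = 1 + j0.4404.
Step 4 — H = 0.8375 - j0.3689.
Step 5 — Magnitude: |H| = 0.9152 (-0.8 dB); phase: φ = -23.8°.

|H| = 0.9152 (-0.8 dB), φ = -23.8°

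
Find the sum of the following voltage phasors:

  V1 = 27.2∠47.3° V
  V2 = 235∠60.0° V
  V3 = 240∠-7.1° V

Step 1 — Convert each phasor to rectangular form:
  V1 = 27.2·(cos(47.3°) + j·sin(47.3°)) = 18.45 + j19.99 V
  V2 = 235·(cos(60.0°) + j·sin(60.0°)) = 117.5 + j203.5 V
  V3 = 240·(cos(-7.1°) + j·sin(-7.1°)) = 238.2 - j29.66 V
Step 2 — Sum components: V_total = 374.1 + j193.8 V.
Step 3 — Convert to polar: |V_total| = 421.3 V, ∠V_total = 27.4°.

V_total = 421.3∠27.4° V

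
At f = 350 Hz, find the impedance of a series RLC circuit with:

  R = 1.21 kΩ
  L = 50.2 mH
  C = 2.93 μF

Step 1 — Angular frequency: ω = 2π·f = 2π·350 = 2199 rad/s.
Step 2 — Component impedances:
  R: Z = R = 1210 Ω
  L: Z = jωL = j·2199·0.0502 = 0 + j110.4 Ω
  C: Z = 1/(jωC) = -j/(ω·C) = 0 - j155.2 Ω
Step 3 — Series combination: Z_total = R + L + C = 1210 - j44.8 Ω = 1211∠-2.1° Ω.

Z = 1210 - j44.8 Ω = 1211∠-2.1° Ω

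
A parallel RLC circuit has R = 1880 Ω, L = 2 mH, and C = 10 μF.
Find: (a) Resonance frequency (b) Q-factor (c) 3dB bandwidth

Step 1 — Resonance: ω₀ = 1/√(LC) = 1/√(0.002·1e-05) = 7071 rad/s.
Step 2 — f₀ = ω₀/(2π) = 1125 Hz.
Step 3 — Parallel Q: Q = R/(ω₀L) = 1880/(7071·0.002) = 132.9.
Step 4 — Bandwidth: Δω = ω₀/Q = 53.19 rad/s; BW = Δω/(2π) = 8.466 Hz.

(a) f₀ = 1125 Hz  (b) Q = 132.9  (c) BW = 8.466 Hz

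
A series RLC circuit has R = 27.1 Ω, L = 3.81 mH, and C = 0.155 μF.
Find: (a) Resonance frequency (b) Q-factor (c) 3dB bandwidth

Step 1 — Resonance: ω₀ = 1/√(LC) = 1/√(0.00381·1.55e-07) = 4.115e+04 rad/s.
Step 2 — f₀ = ω₀/(2π) = 6549 Hz.
Step 3 — Series Q: Q = ω₀L/R = 4.115e+04·0.00381/27.1 = 5.785.
Step 4 — Bandwidth: Δω = ω₀/Q = 7113 rad/s; BW = Δω/(2π) = 1132 Hz.

(a) f₀ = 6549 Hz  (b) Q = 5.785  (c) BW = 1132 Hz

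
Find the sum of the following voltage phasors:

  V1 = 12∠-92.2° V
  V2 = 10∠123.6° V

Step 1 — Convert each phasor to rectangular form:
  V1 = 12·(cos(-92.2°) + j·sin(-92.2°)) = -0.4607 - j11.99 V
  V2 = 10·(cos(123.6°) + j·sin(123.6°)) = -5.534 + j8.329 V
Step 2 — Sum components: V_total = -5.995 - j3.662 V.
Step 3 — Convert to polar: |V_total| = 7.025 V, ∠V_total = -148.6°.

V_total = 7.025∠-148.6° V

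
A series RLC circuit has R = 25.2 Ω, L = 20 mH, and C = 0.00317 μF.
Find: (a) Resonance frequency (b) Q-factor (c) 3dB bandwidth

Step 1 — Resonance: ω₀ = 1/√(LC) = 1/√(0.02·3.17e-09) = 1.256e+05 rad/s.
Step 2 — f₀ = ω₀/(2π) = 1.999e+04 Hz.
Step 3 — Series Q: Q = ω₀L/R = 1.256e+05·0.02/25.2 = 99.67.
Step 4 — Bandwidth: Δω = ω₀/Q = 1260 rad/s; BW = Δω/(2π) = 200.5 Hz.

(a) f₀ = 1.999e+04 Hz  (b) Q = 99.67  (c) BW = 200.5 Hz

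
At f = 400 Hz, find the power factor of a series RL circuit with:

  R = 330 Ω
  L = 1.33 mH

Step 1 — Angular frequency: ω = 2π·f = 2π·400 = 2513 rad/s.
Step 2 — Component impedances:
  R: Z = R = 330 Ω
  L: Z = jωL = j·2513·0.00133 = 0 + j3.343 Ω
Step 3 — Series combination: Z_total = R + L = 330 + j3.343 Ω = 330∠0.6° Ω.
Step 4 — Power factor: PF = cos(φ) = Re(Z)/|Z| = 330/330.02 = 0.9999.
Step 5 — Type: Im(Z) = 3.343 ⇒ lagging (phase φ = 0.6°).

PF = 0.9999 (lagging, φ = 0.6°)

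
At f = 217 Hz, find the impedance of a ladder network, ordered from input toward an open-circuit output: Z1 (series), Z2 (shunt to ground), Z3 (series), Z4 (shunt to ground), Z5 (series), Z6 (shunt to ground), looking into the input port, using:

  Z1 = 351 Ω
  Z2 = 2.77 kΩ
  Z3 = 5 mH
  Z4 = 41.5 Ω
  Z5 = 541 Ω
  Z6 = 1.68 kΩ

Step 1 — Angular frequency: ω = 2π·f = 2π·217 = 1363 rad/s.
Step 2 — Component impedances:
  Z1: Z = R = 351 Ω
  Z2: Z = R = 2770 Ω
  Z3: Z = jωL = j·1363·0.005 = 0 + j6.817 Ω
  Z4: Z = R = 41.5 Ω
  Z5: Z = R = 541 Ω
  Z6: Z = R = 1680 Ω
Step 3 — Ladder network (open output): work backward from the far end, alternating series and parallel combinations. Z_in = 391.2 + j6.621 Ω = 391.2∠1.0° Ω.

Z = 391.2 + j6.621 Ω = 391.2∠1.0° Ω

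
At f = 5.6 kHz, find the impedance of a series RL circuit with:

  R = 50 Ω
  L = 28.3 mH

Step 1 — Angular frequency: ω = 2π·f = 2π·5600 = 3.519e+04 rad/s.
Step 2 — Component impedances:
  R: Z = R = 50 Ω
  L: Z = jωL = j·3.519e+04·0.0283 = 0 + j995.8 Ω
Step 3 — Series combination: Z_total = R + L = 50 + j995.8 Ω = 997∠87.1° Ω.

Z = 50 + j995.8 Ω = 997∠87.1° Ω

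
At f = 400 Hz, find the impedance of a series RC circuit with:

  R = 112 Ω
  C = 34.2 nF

Step 1 — Angular frequency: ω = 2π·f = 2π·400 = 2513 rad/s.
Step 2 — Component impedances:
  R: Z = R = 112 Ω
  C: Z = 1/(jωC) = -j/(ω·C) = 0 - j1.163e+04 Ω
Step 3 — Series combination: Z_total = R + C = 112 - j1.163e+04 Ω = 1.163e+04∠-89.4° Ω.

Z = 112 - j1.163e+04 Ω = 1.163e+04∠-89.4° Ω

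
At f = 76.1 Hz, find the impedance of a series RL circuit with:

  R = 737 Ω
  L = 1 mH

Step 1 — Angular frequency: ω = 2π·f = 2π·76.1 = 478.2 rad/s.
Step 2 — Component impedances:
  R: Z = R = 737 Ω
  L: Z = jωL = j·478.2·0.001 = 0 + j0.4782 Ω
Step 3 — Series combination: Z_total = R + L = 737 + j0.4782 Ω = 737∠0.0° Ω.

Z = 737 + j0.4782 Ω = 737∠0.0° Ω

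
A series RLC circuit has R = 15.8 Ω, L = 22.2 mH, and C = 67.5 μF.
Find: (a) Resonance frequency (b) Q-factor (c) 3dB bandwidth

Step 1 — Resonance condition Im(Z)=0 gives ω₀ = 1/√(LC).
Step 2 — ω₀ = 1/√(0.0222·6.75e-05) = 816.9 rad/s.
Step 3 — f₀ = ω₀/(2π) = 130 Hz.
Step 4 — Series Q: Q = ω₀L/R = 816.9·0.0222/15.8 = 1.148.
Step 5 — 3dB bandwidth: Δω = ω₀/Q = 711.7 rad/s; BW = Δω/(2π) = 113.3 Hz.

(a) f₀ = 130 Hz  (b) Q = 1.148  (c) BW = 113.3 Hz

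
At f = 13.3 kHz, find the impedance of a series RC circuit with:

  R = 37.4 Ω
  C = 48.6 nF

Step 1 — Angular frequency: ω = 2π·f = 2π·1.33e+04 = 8.357e+04 rad/s.
Step 2 — Component impedances:
  R: Z = R = 37.4 Ω
  C: Z = 1/(jωC) = -j/(ω·C) = 0 - j246.2 Ω
Step 3 — Series combination: Z_total = R + C = 37.4 - j246.2 Ω = 249∠-81.4° Ω.

Z = 37.4 - j246.2 Ω = 249∠-81.4° Ω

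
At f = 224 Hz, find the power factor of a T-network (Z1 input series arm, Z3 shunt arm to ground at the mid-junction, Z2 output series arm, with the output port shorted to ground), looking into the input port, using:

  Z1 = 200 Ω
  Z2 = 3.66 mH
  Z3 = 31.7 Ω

Step 1 — Angular frequency: ω = 2π·f = 2π·224 = 1407 rad/s.
Step 2 — Component impedances:
  Z1: Z = R = 200 Ω
  Z2: Z = jωL = j·1407·0.00366 = 0 + j5.151 Ω
  Z3: Z = R = 31.7 Ω
Step 3 — With the output port shorted to ground, the output series arm Z2 runs from the junction to ground; the shunt arm Z3 also runs from the junction to ground. They appear in parallel: Z3 || Z2 = 0.8155 + j5.019 Ω.
Step 4 — Series with input arm Z1: Z_in = Z1 + (Z3 || Z2) = 200.8 + j5.019 Ω = 200.9∠1.4° Ω.
Step 5 — Power factor: PF = cos(φ) = Re(Z)/|Z| = 200.82/200.88 = 0.9997.
Step 6 — Type: Im(Z) = 5.019 ⇒ lagging (phase φ = 1.4°).

PF = 0.9997 (lagging, φ = 1.4°)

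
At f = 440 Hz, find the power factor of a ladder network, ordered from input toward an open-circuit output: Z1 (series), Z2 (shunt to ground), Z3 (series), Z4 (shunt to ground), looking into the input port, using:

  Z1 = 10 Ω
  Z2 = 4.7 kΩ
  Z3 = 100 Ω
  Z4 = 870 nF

Step 1 — Angular frequency: ω = 2π·f = 2π·440 = 2765 rad/s.
Step 2 — Component impedances:
  Z1: Z = R = 10 Ω
  Z2: Z = R = 4700 Ω
  Z3: Z = R = 100 Ω
  Z4: Z = 1/(jωC) = -j/(ω·C) = 0 - j415.8 Ω
Step 3 — Ladder network (open output): work backward from the far end, alternating series and parallel combinations. Z_in = 142.2 - j395.7 Ω = 420.4∠-70.2° Ω.
Step 4 — Power factor: PF = cos(φ) = Re(Z)/|Z| = 142.2/420.4 = 0.3382.
Step 5 — Type: Im(Z) = -395.7 ⇒ leading (phase φ = -70.2°).

PF = 0.3382 (leading, φ = -70.2°)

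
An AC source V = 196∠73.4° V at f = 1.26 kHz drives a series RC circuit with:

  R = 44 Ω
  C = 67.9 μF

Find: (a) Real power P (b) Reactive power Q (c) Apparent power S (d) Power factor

Step 1 — Angular frequency: ω = 2π·f = 2π·1260 = 7917 rad/s.
Step 2 — Component impedances:
  R: Z = R = 44 Ω
  C: Z = 1/(jωC) = -j/(ω·C) = 0 - j1.86 Ω
Step 3 — Series combination: Z_total = R + C = 44 - j1.86 Ω = 44.04∠-2.4° Ω.
Step 4 — Source phasor: V = 196∠73.4° V = 55.99 + j187.8 V.
Step 5 — Current: I = V / Z = 1.09 + j4.315 A = 4.451∠75.8° A.
Step 6 — Complex power: S = V·I* = 871.5 - j36.85 VA.
Step 7 — Real power: P = Re(S) = 871.5 W.
Step 8 — Reactive power: Q = Im(S) = -36.85 VAR.
Step 9 — Apparent power: |S| = 872.3 VA.
Step 10 — Power factor: PF = P/|S| = 0.9991 (leading).

(a) P = 871.5 W  (b) Q = -36.85 VAR  (c) S = 872.3 VA  (d) PF = 0.9991 (leading)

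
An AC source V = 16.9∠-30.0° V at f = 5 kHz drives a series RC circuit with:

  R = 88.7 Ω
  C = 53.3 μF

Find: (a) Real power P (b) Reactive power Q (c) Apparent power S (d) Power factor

Step 1 — Angular frequency: ω = 2π·f = 2π·5000 = 3.142e+04 rad/s.
Step 2 — Component impedances:
  R: Z = R = 88.7 Ω
  C: Z = 1/(jωC) = -j/(ω·C) = 0 - j0.5972 Ω
Step 3 — Series combination: Z_total = R + C = 88.7 - j0.5972 Ω = 88.7∠-0.4° Ω.
Step 4 — Source phasor: V = 16.9∠-30.0° V = 14.64 - j8.45 V.
Step 5 — Current: I = V / Z = 0.1656 - j0.09415 A = 0.1905∠-29.6° A.
Step 6 — Complex power: S = V·I* = 3.22 - j0.02168 VA.
Step 7 — Real power: P = Re(S) = 3.22 W.
Step 8 — Reactive power: Q = Im(S) = -0.02168 VAR.
Step 9 — Apparent power: |S| = 3.22 VA.
Step 10 — Power factor: PF = P/|S| = 1 (leading).

(a) P = 3.22 W  (b) Q = -0.02168 VAR  (c) S = 3.22 VA  (d) PF = 1 (leading)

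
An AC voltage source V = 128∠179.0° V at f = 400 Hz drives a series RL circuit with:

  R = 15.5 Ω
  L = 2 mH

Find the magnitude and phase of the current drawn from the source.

Step 1 — Angular frequency: ω = 2π·f = 2π·400 = 2513 rad/s.
Step 2 — Component impedances:
  R: Z = R = 15.5 Ω
  L: Z = jωL = j·2513·0.002 = 0 + j5.027 Ω
Step 3 — Series combination: Z_total = R + L = 15.5 + j5.027 Ω = 16.29∠18.0° Ω.
Step 4 — Source phasor: V = 128∠179.0° V = -128 + j2.234 V.
Step 5 — Ohm's law: I = V / Z_total = (-128 + j2.234) / (15.5 + j5.027) = -7.429 + j2.553 A.
Step 6 — Convert to polar: |I| = 7.855 A, ∠I = 161.0°.

I = 7.855∠161.0° A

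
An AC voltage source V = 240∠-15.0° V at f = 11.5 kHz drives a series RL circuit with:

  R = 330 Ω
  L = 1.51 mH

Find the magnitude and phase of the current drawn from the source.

Step 1 — Angular frequency: ω = 2π·f = 2π·1.15e+04 = 7.226e+04 rad/s.
Step 2 — Component impedances:
  R: Z = R = 330 Ω
  L: Z = jωL = j·7.226e+04·0.00151 = 0 + j109.1 Ω
Step 3 — Series combination: Z_total = R + L = 330 + j109.1 Ω = 347.6∠18.3° Ω.
Step 4 — Source phasor: V = 240∠-15.0° V = 231.8 - j62.12 V.
Step 5 — Ohm's law: I = V / Z_total = (231.8 - j62.12) / (330 + j109.1) = 0.5772 - j0.3791 A.
Step 6 — Convert to polar: |I| = 0.6905 A, ∠I = -33.3°.

I = 0.6905∠-33.3° A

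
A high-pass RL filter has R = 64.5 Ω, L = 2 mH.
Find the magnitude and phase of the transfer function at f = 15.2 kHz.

Step 1 — Angular frequency: ω = 2π·1.52e+04 = 9.55e+04 rad/s.
Step 2 — Transfer function: H(jω) = jωL/(R + jωL).
Step 3 — Numerator jωL = j·191; denominator R + jωL = 64.5 + j191.
Step 4 — H = 0.8976 + j0.3031.
Step 5 — Magnitude: |H| = 0.9474 (-0.5 dB); phase: φ = 18.7°.

|H| = 0.9474 (-0.5 dB), φ = 18.7°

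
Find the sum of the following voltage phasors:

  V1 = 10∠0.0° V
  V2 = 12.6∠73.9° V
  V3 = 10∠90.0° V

Step 1 — Convert each phasor to rectangular form:
  V1 = 10·(cos(0.0°) + j·sin(0.0°)) = 10 V
  V2 = 12.6·(cos(73.9°) + j·sin(73.9°)) = 3.494 + j12.11 V
  V3 = 10·(cos(90.0°) + j·sin(90.0°)) = 0 + j10 V
Step 2 — Sum components: V_total = 13.49 + j22.11 V.
Step 3 — Convert to polar: |V_total| = 25.9 V, ∠V_total = 58.6°.

V_total = 25.9∠58.6° V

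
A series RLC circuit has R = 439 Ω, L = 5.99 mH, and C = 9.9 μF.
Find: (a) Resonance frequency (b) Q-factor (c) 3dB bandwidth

Step 1 — Resonance: ω₀ = 1/√(LC) = 1/√(0.00599·9.9e-06) = 4106 rad/s.
Step 2 — f₀ = ω₀/(2π) = 653.6 Hz.
Step 3 — Series Q: Q = ω₀L/R = 4106·0.00599/439 = 0.05603.
Step 4 — Bandwidth: Δω = ω₀/Q = 7.329e+04 rad/s; BW = Δω/(2π) = 1.166e+04 Hz.

(a) f₀ = 653.6 Hz  (b) Q = 0.05603  (c) BW = 1.166e+04 Hz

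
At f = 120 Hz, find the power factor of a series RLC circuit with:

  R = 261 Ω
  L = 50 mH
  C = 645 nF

Step 1 — Angular frequency: ω = 2π·f = 2π·120 = 754 rad/s.
Step 2 — Component impedances:
  R: Z = R = 261 Ω
  L: Z = jωL = j·754·0.05 = 0 + j37.7 Ω
  C: Z = 1/(jωC) = -j/(ω·C) = 0 - j2056 Ω
Step 3 — Series combination: Z_total = R + L + C = 261 - j2019 Ω = 2035∠-82.6° Ω.
Step 4 — Power factor: PF = cos(φ) = Re(Z)/|Z| = 261/2035.4 = 0.1282.
Step 5 — Type: Im(Z) = -2019 ⇒ leading (phase φ = -82.6°).

PF = 0.1282 (leading, φ = -82.6°)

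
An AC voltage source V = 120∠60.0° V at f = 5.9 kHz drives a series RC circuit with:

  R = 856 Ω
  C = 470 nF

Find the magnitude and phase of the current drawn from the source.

Step 1 — Angular frequency: ω = 2π·f = 2π·5900 = 3.707e+04 rad/s.
Step 2 — Component impedances:
  R: Z = R = 856 Ω
  C: Z = 1/(jωC) = -j/(ω·C) = 0 - j57.39 Ω
Step 3 — Series combination: Z_total = R + C = 856 - j57.39 Ω = 857.9∠-3.8° Ω.
Step 4 — Source phasor: V = 120∠60.0° V = 60 + j103.9 V.
Step 5 — Ohm's law: I = V / Z_total = (60 + j103.9) / (856 - j57.39) = 0.06168 + j0.1255 A.
Step 6 — Convert to polar: |I| = 0.1399 A, ∠I = 63.8°.

I = 0.1399∠63.8° A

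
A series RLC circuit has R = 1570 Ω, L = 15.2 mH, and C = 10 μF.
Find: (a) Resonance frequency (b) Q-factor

Step 1 — Resonance condition Im(Z)=0 gives ω₀ = 1/√(LC).
Step 2 — ω₀ = 1/√(0.0152·1e-05) = 2565 rad/s.
Step 3 — f₀ = ω₀/(2π) = 408.2 Hz.
Step 4 — Series Q: Q = ω₀L/R = 2565·0.0152/1570 = 0.02483.

(a) f₀ = 408.2 Hz  (b) Q = 0.02483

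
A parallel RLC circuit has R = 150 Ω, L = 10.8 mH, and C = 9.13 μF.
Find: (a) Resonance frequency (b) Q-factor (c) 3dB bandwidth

Step 1 — Resonance: ω₀ = 1/√(LC) = 1/√(0.0108·9.13e-06) = 3185 rad/s.
Step 2 — f₀ = ω₀/(2π) = 506.8 Hz.
Step 3 — Parallel Q: Q = R/(ω₀L) = 150/(3185·0.0108) = 4.361.
Step 4 — Bandwidth: Δω = ω₀/Q = 730.2 rad/s; BW = Δω/(2π) = 116.2 Hz.

(a) f₀ = 506.8 Hz  (b) Q = 4.361  (c) BW = 116.2 Hz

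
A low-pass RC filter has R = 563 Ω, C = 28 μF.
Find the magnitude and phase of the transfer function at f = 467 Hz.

Step 1 — Angular frequency: ω = 2π·467 = 2934 rad/s.
Step 2 — Transfer function: H(jω) = 1/(1 + jωRC).
Step 3 — Denominator: 1 + jωRC = 1 + j·2934·563·2.8e-05 = 1 + j46.26.
Step 4 — H = 0.0004672 - j0.02161.
Step 5 — Magnitude: |H| = 0.02161 (-33.3 dB); phase: φ = -88.8°.

|H| = 0.02161 (-33.3 dB), φ = -88.8°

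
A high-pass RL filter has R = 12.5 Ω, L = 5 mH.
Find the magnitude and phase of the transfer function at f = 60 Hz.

Step 1 — Angular frequency: ω = 2π·60 = 377 rad/s.
Step 2 — Transfer function: H(jω) = jωL/(R + jωL).
Step 3 — Numerator jωL = j·1.885; denominator R + jωL = 12.5 + j1.885.
Step 4 — H = 0.02223 + j0.1474.
Step 5 — Magnitude: |H| = 0.1491 (-16.5 dB); phase: φ = 81.4°.

|H| = 0.1491 (-16.5 dB), φ = 81.4°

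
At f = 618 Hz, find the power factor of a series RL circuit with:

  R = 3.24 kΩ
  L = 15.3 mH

Step 1 — Angular frequency: ω = 2π·f = 2π·618 = 3883 rad/s.
Step 2 — Component impedances:
  R: Z = R = 3240 Ω
  L: Z = jωL = j·3883·0.0153 = 0 + j59.41 Ω
Step 3 — Series combination: Z_total = R + L = 3240 + j59.41 Ω = 3241∠1.1° Ω.
Step 4 — Power factor: PF = cos(φ) = Re(Z)/|Z| = 3240/3240.5 = 0.9998.
Step 5 — Type: Im(Z) = 59.41 ⇒ lagging (phase φ = 1.1°).

PF = 0.9998 (lagging, φ = 1.1°)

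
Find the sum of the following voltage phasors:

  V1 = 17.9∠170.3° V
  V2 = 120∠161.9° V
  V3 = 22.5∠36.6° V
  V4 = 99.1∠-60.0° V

Step 1 — Convert each phasor to rectangular form:
  V1 = 17.9·(cos(170.3°) + j·sin(170.3°)) = -17.64 + j3.016 V
  V2 = 120·(cos(161.9°) + j·sin(161.9°)) = -114.1 + j37.28 V
  V3 = 22.5·(cos(36.6°) + j·sin(36.6°)) = 18.06 + j13.42 V
  V4 = 99.1·(cos(-60.0°) + j·sin(-60.0°)) = 49.55 - j85.82 V
Step 2 — Sum components: V_total = -64.09 - j32.11 V.
Step 3 — Convert to polar: |V_total| = 71.69 V, ∠V_total = -153.4°.

V_total = 71.69∠-153.4° V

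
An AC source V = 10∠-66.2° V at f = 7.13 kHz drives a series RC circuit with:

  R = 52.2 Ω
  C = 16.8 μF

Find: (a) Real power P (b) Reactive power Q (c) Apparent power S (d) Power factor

Step 1 — Angular frequency: ω = 2π·f = 2π·7130 = 4.48e+04 rad/s.
Step 2 — Component impedances:
  R: Z = R = 52.2 Ω
  C: Z = 1/(jωC) = -j/(ω·C) = 0 - j1.329 Ω
Step 3 — Series combination: Z_total = R + C = 52.2 - j1.329 Ω = 52.22∠-1.5° Ω.
Step 4 — Source phasor: V = 10∠-66.2° V = 4.035 - j9.15 V.
Step 5 — Current: I = V / Z = 0.08172 - j0.1732 A = 0.1915∠-64.7° A.
Step 6 — Complex power: S = V·I* = 1.914 - j0.04873 VA.
Step 7 — Real power: P = Re(S) = 1.914 W.
Step 8 — Reactive power: Q = Im(S) = -0.04873 VAR.
Step 9 — Apparent power: |S| = 1.915 VA.
Step 10 — Power factor: PF = P/|S| = 0.9997 (leading).

(a) P = 1.914 W  (b) Q = -0.04873 VAR  (c) S = 1.915 VA  (d) PF = 0.9997 (leading)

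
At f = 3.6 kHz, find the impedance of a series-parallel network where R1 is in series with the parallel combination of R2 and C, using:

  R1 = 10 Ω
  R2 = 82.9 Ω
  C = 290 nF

Step 1 — Angular frequency: ω = 2π·f = 2π·3600 = 2.262e+04 rad/s.
Step 2 — Component impedances:
  R1: Z = R = 10 Ω
  R2: Z = R = 82.9 Ω
  C: Z = 1/(jωC) = -j/(ω·C) = 0 - j152.4 Ω
Step 3 — Parallel branch: R2 || C = 1/(1/R2 + 1/C) = 63.98 - j34.79 Ω.
Step 4 — Series with R1: Z_total = R1 + (R2 || C) = 73.98 - j34.79 Ω = 81.75∠-25.2° Ω.

Z = 73.98 - j34.79 Ω = 81.75∠-25.2° Ω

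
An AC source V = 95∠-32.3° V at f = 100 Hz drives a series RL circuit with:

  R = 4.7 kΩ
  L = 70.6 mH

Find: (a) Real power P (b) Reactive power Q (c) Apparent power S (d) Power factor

Step 1 — Angular frequency: ω = 2π·f = 2π·100 = 628.3 rad/s.
Step 2 — Component impedances:
  R: Z = R = 4700 Ω
  L: Z = jωL = j·628.3·0.0706 = 0 + j44.36 Ω
Step 3 — Series combination: Z_total = R + L = 4700 + j44.36 Ω = 4700∠0.5° Ω.
Step 4 — Source phasor: V = 95∠-32.3° V = 80.3 - j50.76 V.
Step 5 — Current: I = V / Z = 0.01698 - j0.01096 A = 0.02021∠-32.8° A.
Step 6 — Complex power: S = V·I* = 1.92 + j0.01812 VA.
Step 7 — Real power: P = Re(S) = 1.92 W.
Step 8 — Reactive power: Q = Im(S) = 0.01812 VAR.
Step 9 — Apparent power: |S| = 1.92 VA.
Step 10 — Power factor: PF = P/|S| = 1 (lagging).

(a) P = 1.92 W  (b) Q = 0.01812 VAR  (c) S = 1.92 VA  (d) PF = 1 (lagging)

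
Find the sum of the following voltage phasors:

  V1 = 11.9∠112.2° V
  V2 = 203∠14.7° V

Step 1 — Convert each phasor to rectangular form:
  V1 = 11.9·(cos(112.2°) + j·sin(112.2°)) = -4.496 + j11.02 V
  V2 = 203·(cos(14.7°) + j·sin(14.7°)) = 196.4 + j51.51 V
Step 2 — Sum components: V_total = 191.9 + j62.53 V.
Step 3 — Convert to polar: |V_total| = 201.8 V, ∠V_total = 18.1°.

V_total = 201.8∠18.1° V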